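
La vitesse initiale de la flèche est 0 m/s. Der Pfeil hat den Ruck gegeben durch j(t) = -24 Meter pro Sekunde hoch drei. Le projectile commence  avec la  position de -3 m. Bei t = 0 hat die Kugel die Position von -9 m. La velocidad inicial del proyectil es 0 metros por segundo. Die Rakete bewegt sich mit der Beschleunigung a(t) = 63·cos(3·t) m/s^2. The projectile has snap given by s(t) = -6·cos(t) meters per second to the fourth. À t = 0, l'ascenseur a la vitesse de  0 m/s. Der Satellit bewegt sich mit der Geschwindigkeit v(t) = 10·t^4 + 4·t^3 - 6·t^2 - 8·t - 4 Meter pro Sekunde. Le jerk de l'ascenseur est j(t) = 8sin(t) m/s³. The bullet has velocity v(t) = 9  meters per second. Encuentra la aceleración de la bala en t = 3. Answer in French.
Pour résoudre ceci, nous devons prendre 1 dérivée de notre équation de la vitesse v(t) = 9. En prenant d/dt de v(t), nous trouvons a(t) = 0. Nous avons l'accélération a(t) = 0. En substituant t = 3: a(3) = 0.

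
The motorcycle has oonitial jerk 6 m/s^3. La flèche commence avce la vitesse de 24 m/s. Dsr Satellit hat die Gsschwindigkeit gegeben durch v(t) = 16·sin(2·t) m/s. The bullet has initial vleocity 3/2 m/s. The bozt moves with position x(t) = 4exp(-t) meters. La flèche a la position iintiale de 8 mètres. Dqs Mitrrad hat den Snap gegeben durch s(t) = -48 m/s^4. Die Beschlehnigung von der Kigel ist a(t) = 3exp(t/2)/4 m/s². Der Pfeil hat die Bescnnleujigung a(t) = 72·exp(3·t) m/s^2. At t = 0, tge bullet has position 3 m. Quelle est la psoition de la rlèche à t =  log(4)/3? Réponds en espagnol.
Partiendo de la aceleración a(t) = 72·exp(3·t), tomamos 2 antiderivadas. La antiderivada de la aceleración, con v(0) = 24, da la velocidad: v(t) = 24·exp(3·t). Integrando la velocidad y usando la condición inicial x(0) = 8, obtenemos x(t) = 8·exp(3·t). De la ecuación de la posición x(t) = 8·exp(3·t), sustituimos t = log(4)/3 para obtener x = 32.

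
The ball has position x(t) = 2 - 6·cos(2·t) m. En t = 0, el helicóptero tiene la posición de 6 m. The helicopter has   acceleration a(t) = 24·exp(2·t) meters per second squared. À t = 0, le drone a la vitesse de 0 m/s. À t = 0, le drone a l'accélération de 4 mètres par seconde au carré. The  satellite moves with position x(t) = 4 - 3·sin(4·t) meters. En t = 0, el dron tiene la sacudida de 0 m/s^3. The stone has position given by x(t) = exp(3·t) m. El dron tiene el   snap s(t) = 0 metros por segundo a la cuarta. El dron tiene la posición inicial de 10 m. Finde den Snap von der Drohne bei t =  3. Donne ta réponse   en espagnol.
Tenemos el snap s(t) = 0. Sustituyendo t = 3: s(3) = 0.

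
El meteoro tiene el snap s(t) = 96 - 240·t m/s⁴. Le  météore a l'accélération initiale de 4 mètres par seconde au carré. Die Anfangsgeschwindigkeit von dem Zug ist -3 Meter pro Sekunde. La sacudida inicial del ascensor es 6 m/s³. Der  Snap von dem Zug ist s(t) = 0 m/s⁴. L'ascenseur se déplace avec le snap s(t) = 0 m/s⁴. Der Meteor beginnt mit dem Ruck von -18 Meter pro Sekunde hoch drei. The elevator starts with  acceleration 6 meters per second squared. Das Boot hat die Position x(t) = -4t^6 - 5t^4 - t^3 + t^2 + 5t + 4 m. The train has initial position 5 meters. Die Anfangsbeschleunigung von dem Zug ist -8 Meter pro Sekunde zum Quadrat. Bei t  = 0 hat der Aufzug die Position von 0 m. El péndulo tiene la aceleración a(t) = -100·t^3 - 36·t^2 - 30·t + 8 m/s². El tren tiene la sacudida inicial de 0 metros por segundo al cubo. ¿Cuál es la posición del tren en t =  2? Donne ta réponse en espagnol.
Debemos encontrar la antiderivada de nuestra ecuación del snap s(t) = 0 4 veces. La antiderivada del snap, con j(0) = 0, da la sacudida: j(t) = 0. Tomando ∫j(t)dt y aplicando a(0) = -8, encontramos a(t) = -8. La antiderivada de la aceleración, con v(0) = -3, da la velocidad: v(t) = -8·t - 3. La integral de la velocidad es la posición. Usando x(0) = 5, obtenemos x(t) = -4·t^2 - 3·t + 5. Tenemos la posición x(t) = -4·t^2 - 3·t + 5. Sustituyendo t = 2: x(2) = -17.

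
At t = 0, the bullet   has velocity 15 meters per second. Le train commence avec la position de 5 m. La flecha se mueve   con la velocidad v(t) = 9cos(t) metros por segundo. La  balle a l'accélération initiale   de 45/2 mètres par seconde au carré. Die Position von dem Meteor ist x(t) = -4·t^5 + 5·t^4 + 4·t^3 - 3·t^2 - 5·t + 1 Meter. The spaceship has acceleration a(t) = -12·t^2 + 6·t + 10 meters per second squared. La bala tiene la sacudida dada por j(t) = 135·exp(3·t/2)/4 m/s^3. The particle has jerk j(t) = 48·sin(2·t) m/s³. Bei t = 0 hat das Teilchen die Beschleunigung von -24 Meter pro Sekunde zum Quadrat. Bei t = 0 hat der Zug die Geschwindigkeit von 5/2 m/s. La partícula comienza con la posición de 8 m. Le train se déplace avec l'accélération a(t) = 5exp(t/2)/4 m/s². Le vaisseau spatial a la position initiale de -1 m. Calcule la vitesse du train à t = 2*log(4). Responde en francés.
Pour résoudre ceci, nous devons prendre 1 intégrale de notre équation de l'accélération a(t) = 5·exp(t/2)/4. En prenant ∫a(t)dt et en appliquant v(0) = 5/2, nous trouvons v(t) = 5·exp(t/2)/2. En utilisant v(t) = 5·exp(t/2)/2 et en substituant t = 2*log(4), nous trouvons v = 10.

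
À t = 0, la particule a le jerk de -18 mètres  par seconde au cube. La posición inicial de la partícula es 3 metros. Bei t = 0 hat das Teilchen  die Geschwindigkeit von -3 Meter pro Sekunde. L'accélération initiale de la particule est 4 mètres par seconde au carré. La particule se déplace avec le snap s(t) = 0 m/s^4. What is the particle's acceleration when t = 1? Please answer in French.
Pour résoudre ceci, nous devons prendre 2 intégrales de notre équation du snap s(t) = 0. L'intégrale du snap est le jerk. En utilisant j(0) = -18, nous obtenons j(t) = -18. En prenant ∫j(t)dt et en appliquant a(0) = 4, nous trouvons a(t) = 4 - 18·t. Nous avons l'accélération a(t) = 4 - 18·t. En substituant t = 1: a(1) = -14.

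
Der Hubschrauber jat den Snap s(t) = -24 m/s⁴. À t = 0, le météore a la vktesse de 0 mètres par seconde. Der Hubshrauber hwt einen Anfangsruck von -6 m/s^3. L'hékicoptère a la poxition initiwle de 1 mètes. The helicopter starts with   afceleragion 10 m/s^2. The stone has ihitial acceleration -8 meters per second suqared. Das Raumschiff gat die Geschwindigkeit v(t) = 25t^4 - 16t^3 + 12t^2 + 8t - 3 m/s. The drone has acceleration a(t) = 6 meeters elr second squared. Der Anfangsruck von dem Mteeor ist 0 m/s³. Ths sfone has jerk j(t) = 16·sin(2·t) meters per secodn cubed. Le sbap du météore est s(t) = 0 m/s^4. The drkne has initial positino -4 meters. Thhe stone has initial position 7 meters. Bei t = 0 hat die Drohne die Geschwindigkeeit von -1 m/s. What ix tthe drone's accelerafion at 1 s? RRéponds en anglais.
From the given acceleration equation a(t) = 6, we substitute t = 1 to get a = 6.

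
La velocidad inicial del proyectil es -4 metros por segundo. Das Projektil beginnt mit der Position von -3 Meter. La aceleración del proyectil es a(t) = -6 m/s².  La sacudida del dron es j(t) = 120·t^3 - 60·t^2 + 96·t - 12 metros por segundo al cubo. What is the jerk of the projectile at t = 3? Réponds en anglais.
We must differentiate our acceleration equation a(t) = -6 1 time. The derivative of acceleration gives jerk: j(t) = 0. From the given jerk equation j(t) = 0, we substitute t = 3 to get j = 0.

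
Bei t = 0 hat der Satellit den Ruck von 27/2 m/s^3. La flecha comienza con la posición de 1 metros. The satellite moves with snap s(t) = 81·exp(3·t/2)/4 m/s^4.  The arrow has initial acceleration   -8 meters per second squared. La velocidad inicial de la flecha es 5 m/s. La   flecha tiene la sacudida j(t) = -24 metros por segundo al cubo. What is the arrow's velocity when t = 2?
To find the answer, we compute 2 antiderivatives of j(t) = -24. Finding the integral of j(t) and using a(0) = -8: a(t) = -24·t - 8. The antiderivative of acceleration, with v(0) = 5, gives velocity: v(t) = -12·t^2 - 8·t + 5. Using v(t) = -12·t^2 - 8·t + 5 and substituting t = 2, we find v = -59.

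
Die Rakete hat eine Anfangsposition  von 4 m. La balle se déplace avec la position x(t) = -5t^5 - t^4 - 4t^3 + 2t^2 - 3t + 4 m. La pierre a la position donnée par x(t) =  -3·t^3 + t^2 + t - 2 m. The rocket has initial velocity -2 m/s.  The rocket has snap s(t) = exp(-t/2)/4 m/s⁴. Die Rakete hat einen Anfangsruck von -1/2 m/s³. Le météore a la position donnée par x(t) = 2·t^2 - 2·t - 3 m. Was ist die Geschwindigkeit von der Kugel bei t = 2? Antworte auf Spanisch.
Partiendo de la posición x(t) = -5·t^5 - t^4 - 4·t^3 + 2·t^2 - 3·t + 4, tomamos 1 derivada. La derivada de la posición da la velocidad: v(t) = -25·t^4 - 4·t^3 - 12·t^2 + 4·t - 3. De la ecuación de la velocidad v(t) = -25·t^4 - 4·t^3 - 12·t^2 + 4·t - 3, sustituimos t = 2 para obtener v = -475.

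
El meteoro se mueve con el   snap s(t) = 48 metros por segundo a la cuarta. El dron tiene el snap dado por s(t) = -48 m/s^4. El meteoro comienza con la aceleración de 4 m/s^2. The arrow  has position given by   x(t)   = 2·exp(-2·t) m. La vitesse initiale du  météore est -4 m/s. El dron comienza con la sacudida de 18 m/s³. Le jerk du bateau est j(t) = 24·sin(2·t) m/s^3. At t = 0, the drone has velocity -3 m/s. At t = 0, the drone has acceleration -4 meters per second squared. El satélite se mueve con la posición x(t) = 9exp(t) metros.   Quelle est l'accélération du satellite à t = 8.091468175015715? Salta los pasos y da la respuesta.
L'accélération à t = 8.091468175015715 est a = 29398.3183394365.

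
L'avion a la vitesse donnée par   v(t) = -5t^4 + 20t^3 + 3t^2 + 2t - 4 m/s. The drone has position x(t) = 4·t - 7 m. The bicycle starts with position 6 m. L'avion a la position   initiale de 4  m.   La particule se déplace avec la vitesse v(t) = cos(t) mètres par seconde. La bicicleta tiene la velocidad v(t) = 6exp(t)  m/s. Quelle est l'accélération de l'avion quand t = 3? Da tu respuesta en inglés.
To solve this, we need to take 1 derivative of our velocity equation v(t) = -5·t^4 + 20·t^3 + 3·t^2 + 2·t - 4. The derivative of velocity gives acceleration: a(t) = -20·t^3 + 60·t^2 + 6·t + 2. We have acceleration a(t) = -20·t^3 + 60·t^2 + 6·t + 2. Substituting t = 3: a(3) = 20.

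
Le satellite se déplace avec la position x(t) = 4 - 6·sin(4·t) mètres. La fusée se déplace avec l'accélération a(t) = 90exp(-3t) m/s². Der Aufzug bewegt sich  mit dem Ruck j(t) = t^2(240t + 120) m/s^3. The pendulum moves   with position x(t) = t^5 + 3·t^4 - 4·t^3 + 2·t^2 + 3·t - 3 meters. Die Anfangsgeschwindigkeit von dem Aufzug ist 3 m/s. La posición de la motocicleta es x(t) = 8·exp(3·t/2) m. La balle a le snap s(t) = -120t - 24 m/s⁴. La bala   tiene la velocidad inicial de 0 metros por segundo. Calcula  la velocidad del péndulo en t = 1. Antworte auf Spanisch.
Partiendo de la posición x(t) = t^5 + 3·t^4 - 4·t^3 + 2·t^2 + 3·t - 3, tomamos 1 derivada. Tomando d/dt de x(t), encontramos v(t) = 5·t^4 + 12·t^3 - 12·t^2 + 4·t + 3. Tenemos la velocidad v(t) = 5·t^4 + 12·t^3 - 12·t^2 + 4·t + 3. Sustituyendo t = 1: v(1) = 12.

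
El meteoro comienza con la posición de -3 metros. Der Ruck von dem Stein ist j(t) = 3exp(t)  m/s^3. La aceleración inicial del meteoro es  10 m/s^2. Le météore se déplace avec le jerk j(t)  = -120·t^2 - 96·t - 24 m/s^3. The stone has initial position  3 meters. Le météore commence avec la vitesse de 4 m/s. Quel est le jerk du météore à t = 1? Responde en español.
Usando j(t) = -120·t^2 - 96·t - 24 y sustituyendo t = 1, encontramos j = -240.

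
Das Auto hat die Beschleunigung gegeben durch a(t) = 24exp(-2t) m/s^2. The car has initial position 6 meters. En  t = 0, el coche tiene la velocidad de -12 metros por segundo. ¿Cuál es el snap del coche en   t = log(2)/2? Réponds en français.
En partant de l'accélération a(t) = 24·exp(-2·t), nous prenons 2 dérivées. En dérivant l'accélération, nous obtenons le jerk: j(t) = -48·exp(-2·t). En prenant d/dt de j(t), nous trouvons s(t) = 96·exp(-2·t). De l'équation du snap s(t) = 96·exp(-2·t), nous substituons t = log(2)/2 pour obtenir s = 48.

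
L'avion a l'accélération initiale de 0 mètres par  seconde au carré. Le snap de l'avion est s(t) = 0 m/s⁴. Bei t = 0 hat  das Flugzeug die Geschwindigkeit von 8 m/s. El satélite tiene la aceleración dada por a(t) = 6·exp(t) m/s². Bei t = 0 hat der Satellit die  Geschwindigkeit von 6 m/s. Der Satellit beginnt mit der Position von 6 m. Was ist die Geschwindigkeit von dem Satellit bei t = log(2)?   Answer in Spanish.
Necesitamos integrar nuestra ecuación de la aceleración a(t) = 6·exp(t) 1 vez. Integrando la aceleración y usando la condición inicial v(0) = 6, obtenemos v(t) = 6·exp(t). Usando v(t) = 6·exp(t) y sustituyendo t = log(2), encontramos v = 12.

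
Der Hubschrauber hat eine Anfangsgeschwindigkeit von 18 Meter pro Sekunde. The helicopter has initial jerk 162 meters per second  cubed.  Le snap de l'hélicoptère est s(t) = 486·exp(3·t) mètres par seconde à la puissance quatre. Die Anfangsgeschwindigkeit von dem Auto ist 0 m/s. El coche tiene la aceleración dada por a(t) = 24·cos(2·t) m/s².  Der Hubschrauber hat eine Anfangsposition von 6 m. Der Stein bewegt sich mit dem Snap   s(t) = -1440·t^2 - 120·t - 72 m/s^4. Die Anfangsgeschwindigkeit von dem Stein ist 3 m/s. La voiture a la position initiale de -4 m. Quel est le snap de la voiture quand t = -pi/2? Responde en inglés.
Starting from acceleration a(t) = 24·cos(2·t), we take 2 derivatives. Taking d/dt of a(t), we find j(t) = -48·sin(2·t). Taking d/dt of j(t), we find s(t) = -96·cos(2·t). We have snap s(t) = -96·cos(2·t). Substituting t = -pi/2: s(-pi/2) = 96.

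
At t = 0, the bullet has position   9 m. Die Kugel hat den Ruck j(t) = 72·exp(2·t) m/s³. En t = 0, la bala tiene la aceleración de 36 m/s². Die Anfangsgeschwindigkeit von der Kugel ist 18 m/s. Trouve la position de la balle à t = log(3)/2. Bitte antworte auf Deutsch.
Ausgehend von dem Ruck j(t) = 72·exp(2·t), nehmen wir 3 Integrale. Durch Integration von dem Ruck und Verwendung der Anfangsbedingung a(0) = 36, erhalten wir a(t) = 36·exp(2·t). Mit ∫a(t)dt und Anwendung von v(0) = 18, finden wir v(t) = 18·exp(2·t). Die Stammfunktion von der Geschwindigkeit ist die Position. Mit x(0) = 9 erhalten wir x(t) = 9·exp(2·t). Aus der Gleichung für die Position x(t) = 9·exp(2·t), setzen wir t = log(3)/2 ein und erhalten x = 27.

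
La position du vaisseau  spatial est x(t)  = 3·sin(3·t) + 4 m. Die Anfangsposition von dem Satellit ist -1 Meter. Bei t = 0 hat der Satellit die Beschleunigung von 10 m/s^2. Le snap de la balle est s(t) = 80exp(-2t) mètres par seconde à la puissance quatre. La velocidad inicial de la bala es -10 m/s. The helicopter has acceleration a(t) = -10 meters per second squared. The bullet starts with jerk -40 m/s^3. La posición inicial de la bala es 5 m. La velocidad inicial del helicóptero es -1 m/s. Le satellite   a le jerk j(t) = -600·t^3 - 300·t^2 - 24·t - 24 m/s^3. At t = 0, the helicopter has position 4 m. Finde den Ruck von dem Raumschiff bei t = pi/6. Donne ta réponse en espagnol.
Partiendo de la posición x(t) = 3·sin(3·t) + 4, tomamos 3 derivadas. La derivada de la posición da la velocidad: v(t) = 9·cos(3·t). Derivando la velocidad, obtenemos la aceleración: a(t) = -27·sin(3·t). Tomando d/dt de a(t), encontramos j(t) = -81·cos(3·t). Usando j(t) = -81·cos(3·t) y sustituyendo t = pi/6, encontramos j = 0.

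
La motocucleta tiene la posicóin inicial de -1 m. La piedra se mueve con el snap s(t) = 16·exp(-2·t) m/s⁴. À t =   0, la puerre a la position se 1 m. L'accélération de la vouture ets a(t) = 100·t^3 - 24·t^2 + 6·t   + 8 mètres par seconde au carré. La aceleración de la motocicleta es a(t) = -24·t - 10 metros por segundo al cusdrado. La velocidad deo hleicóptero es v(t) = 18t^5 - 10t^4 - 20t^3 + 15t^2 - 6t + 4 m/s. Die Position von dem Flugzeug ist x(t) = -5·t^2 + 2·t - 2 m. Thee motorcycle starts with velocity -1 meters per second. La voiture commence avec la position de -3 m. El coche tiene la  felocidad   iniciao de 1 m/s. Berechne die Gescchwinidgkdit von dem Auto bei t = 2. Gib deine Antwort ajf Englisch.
We need to integrate our acceleration equation a(t) = 100·t^3 - 24·t^2 + 6·t + 8 1 time. Finding the antiderivative of a(t) and using v(0) = 1: v(t) = 25·t^4 - 8·t^3 + 3·t^2 + 8·t + 1. Using v(t) = 25·t^4 - 8·t^3 + 3·t^2 + 8·t + 1 and substituting t = 2, we find v = 365.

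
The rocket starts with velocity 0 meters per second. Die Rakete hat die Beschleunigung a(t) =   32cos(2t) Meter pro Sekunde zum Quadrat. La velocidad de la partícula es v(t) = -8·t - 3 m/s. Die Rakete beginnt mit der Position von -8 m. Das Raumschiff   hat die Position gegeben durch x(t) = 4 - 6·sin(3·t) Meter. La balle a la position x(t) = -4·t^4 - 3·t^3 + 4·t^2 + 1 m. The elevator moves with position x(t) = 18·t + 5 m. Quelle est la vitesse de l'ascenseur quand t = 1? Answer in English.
Starting from position x(t) = 18·t + 5, we take 1 derivative. Taking d/dt of x(t), we find v(t) = 18. From the given velocity equation v(t) = 18, we substitute t = 1 to get v = 18.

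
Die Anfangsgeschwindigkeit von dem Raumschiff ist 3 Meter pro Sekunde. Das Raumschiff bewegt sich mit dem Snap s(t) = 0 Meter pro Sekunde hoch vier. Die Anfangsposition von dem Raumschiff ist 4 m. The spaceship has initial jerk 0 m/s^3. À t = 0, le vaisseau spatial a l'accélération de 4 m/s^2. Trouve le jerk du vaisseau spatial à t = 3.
En partant du snap s(t) = 0, nous prenons 1 primitive. L'intégrale du snap, avec j(0) = 0, donne le jerk: j(t) = 0. De l'équation du jerk j(t) = 0, nous substituons t = 3 pour obtenir j = 0.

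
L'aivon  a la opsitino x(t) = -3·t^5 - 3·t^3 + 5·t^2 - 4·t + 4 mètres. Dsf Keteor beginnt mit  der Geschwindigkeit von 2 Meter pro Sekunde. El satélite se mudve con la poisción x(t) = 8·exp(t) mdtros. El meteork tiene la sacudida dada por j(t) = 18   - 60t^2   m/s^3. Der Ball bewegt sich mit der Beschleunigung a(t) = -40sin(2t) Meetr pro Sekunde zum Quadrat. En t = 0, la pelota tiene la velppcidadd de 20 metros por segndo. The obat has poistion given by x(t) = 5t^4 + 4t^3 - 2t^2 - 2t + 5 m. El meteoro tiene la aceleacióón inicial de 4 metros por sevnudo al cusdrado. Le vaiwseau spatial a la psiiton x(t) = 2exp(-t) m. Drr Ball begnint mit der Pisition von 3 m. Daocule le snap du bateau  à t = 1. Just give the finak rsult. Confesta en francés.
À t = 1, s = 120.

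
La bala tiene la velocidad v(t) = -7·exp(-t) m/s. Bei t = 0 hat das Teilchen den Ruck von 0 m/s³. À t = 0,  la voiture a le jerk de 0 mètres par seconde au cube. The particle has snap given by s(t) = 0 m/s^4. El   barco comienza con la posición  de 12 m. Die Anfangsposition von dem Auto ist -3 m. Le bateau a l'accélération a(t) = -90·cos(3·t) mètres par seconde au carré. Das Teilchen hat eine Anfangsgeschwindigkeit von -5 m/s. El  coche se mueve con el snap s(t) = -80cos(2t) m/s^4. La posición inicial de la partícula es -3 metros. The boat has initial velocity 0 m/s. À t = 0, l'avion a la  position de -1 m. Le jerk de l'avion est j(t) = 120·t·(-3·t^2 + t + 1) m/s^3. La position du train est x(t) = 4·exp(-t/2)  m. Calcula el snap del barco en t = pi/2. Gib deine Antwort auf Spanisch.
Debemos derivar nuestra ecuación de la aceleración a(t) = -90·cos(3·t) 2 veces. La derivada de la aceleración da la sacudida: j(t) = 270·sin(3·t). Tomando d/dt de j(t), encontramos s(t) = 810·cos(3·t). Tenemos el snap s(t) = 810·cos(3·t). Sustituyendo t = pi/2: s(pi/2) = 0.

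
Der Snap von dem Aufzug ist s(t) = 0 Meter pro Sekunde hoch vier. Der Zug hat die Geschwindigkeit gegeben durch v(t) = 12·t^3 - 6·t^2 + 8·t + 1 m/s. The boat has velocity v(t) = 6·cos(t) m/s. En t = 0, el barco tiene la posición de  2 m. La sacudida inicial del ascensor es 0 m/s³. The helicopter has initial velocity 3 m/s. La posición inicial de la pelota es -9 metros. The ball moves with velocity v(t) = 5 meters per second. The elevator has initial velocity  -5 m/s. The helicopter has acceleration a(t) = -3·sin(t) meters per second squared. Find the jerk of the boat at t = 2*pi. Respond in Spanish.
Para resolver esto, necesitamos tomar 2 derivadas de nuestra ecuación de la velocidad v(t) = 6·cos(t). La derivada de la velocidad da la aceleración: a(t) = -6·sin(t). Derivando la aceleración, obtenemos la sacudida: j(t) = -6·cos(t). Usando j(t) = -6·cos(t) y sustituyendo t = 2*pi, encontramos j = -6.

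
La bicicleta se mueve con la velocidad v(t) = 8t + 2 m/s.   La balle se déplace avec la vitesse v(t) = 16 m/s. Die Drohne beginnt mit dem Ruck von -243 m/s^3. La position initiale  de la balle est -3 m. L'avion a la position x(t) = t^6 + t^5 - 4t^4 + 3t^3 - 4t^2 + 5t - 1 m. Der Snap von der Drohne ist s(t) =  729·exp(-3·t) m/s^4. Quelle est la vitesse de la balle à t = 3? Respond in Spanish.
De la ecuación de la velocidad v(t) = 16, sustituimos t = 3 para obtener v = 16.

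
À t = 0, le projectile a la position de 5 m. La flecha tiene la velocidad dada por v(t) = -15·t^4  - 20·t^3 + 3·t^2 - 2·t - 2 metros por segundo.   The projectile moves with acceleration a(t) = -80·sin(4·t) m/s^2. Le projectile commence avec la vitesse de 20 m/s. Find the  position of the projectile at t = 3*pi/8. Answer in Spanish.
Partiendo de la aceleración a(t) = -80·sin(4·t), tomamos 2 integrales. La antiderivada de la aceleración, con v(0) = 20, da la velocidad: v(t) = 20·cos(4·t). La integral de la velocidad, con x(0) = 5, da la posición: x(t) = 5·sin(4·t) + 5. De la ecuación de la posición x(t) = 5·sin(4·t) + 5, sustituimos t = 3*pi/8 para obtener x = 0.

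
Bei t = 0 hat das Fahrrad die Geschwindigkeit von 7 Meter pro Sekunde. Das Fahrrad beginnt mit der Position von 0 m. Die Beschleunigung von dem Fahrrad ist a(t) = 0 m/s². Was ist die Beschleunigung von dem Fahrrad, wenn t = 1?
Aus der Gleichung für die Beschleunigung a(t) = 0, setzen wir t = 1 ein und erhalten a = 0.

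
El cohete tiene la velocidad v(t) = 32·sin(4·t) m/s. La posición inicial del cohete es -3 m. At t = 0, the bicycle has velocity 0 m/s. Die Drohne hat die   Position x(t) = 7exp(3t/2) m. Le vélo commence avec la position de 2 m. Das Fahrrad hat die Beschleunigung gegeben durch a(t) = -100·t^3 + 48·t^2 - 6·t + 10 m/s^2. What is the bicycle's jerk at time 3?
To solve this, we need to take 1 derivative of our acceleration equation a(t) = -100·t^3 + 48·t^2 - 6·t + 10. Differentiating acceleration, we get jerk: j(t) = -300·t^2 + 96·t - 6. Using j(t) = -300·t^2 + 96·t - 6 and substituting t = 3, we find j = -2418.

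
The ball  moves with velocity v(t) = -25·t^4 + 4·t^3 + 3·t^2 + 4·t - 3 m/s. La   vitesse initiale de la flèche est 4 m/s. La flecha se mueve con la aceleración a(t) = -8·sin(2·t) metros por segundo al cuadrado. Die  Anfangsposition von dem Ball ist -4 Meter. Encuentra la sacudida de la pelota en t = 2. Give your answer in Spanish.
Para resolver esto, necesitamos tomar 2 derivadas de nuestra ecuación de la velocidad v(t) = -25·t^4 + 4·t^3 + 3·t^2 + 4·t - 3. Derivando la velocidad, obtenemos la aceleración: a(t) = -100·t^3 + 12·t^2 + 6·t + 4. Tomando d/dt de a(t), encontramos j(t) = -300·t^2 + 24·t + 6. De la ecuación de la sacudida j(t) = -300·t^2 + 24·t + 6, sustituimos t = 2 para obtener j = -1146.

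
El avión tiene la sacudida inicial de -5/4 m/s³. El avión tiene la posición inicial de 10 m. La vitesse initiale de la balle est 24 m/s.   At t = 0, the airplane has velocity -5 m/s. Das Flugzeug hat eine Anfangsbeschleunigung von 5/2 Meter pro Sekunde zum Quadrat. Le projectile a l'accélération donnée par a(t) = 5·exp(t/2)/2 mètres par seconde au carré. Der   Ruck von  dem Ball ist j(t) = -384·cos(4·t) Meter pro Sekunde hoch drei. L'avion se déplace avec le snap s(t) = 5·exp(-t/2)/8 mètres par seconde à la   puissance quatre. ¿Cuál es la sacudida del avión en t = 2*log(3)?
Para resolver esto, necesitamos tomar 1 antiderivada de nuestra ecuación del snap s(t) = 5·exp(-t/2)/8. La integral del snap, con j(0) = -5/4, da la sacudida: j(t) = -5·exp(-t/2)/4. Usando j(t) = -5·exp(-t/2)/4 y sustituyendo t = 2*log(3), encontramos j = -5/12.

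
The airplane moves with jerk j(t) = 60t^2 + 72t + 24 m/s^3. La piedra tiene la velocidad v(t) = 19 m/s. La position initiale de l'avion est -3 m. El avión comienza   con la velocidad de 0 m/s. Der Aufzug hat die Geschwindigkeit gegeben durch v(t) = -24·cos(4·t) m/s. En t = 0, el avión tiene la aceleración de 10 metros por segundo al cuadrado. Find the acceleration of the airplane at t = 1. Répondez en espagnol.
Necesitamos integrar nuestra ecuación de la sacudida j(t) = 60·t^2 + 72·t + 24 1 vez. La antiderivada de la sacudida, con a(0) = 10, da la aceleración: a(t) = 20·t^3 + 36·t^2 + 24·t + 10. Tenemos la aceleración a(t) = 20·t^3 + 36·t^2 + 24·t + 10. Sustituyendo t = 1: a(1) = 90.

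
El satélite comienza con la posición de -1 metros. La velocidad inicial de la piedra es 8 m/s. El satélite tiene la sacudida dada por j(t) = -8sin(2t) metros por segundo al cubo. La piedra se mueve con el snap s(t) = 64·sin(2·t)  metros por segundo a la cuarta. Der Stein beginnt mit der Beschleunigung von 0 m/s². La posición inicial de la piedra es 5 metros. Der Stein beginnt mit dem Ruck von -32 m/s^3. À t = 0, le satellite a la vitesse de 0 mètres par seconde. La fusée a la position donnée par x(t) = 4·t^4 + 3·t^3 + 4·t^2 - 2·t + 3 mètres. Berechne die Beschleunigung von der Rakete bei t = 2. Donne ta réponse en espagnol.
Partiendo de la posición x(t) = 4·t^4 + 3·t^3 + 4·t^2 - 2·t + 3, tomamos 2 derivadas. La derivada de la posición da la velocidad: v(t) = 16·t^3 + 9·t^2 + 8·t - 2. Derivando la velocidad, obtenemos la aceleración: a(t) = 48·t^2 + 18·t + 8. Tenemos la aceleración a(t) = 48·t^2 + 18·t + 8. Sustituyendo t = 2: a(2) = 236.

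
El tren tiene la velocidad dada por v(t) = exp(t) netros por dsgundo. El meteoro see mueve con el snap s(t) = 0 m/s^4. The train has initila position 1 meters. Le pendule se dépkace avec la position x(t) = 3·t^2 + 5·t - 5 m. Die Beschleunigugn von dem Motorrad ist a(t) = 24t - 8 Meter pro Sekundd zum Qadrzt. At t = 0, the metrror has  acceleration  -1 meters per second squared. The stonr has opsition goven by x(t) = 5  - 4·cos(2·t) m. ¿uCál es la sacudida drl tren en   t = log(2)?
Debemos derivar nuestra ecuación de la velocidad v(t) = exp(t) 2 veces. Tomando d/dt de v(t), encontramos a(t) = exp(t). Derivando la aceleración, obtenemos la sacudida: j(t) = exp(t). Tenemos la sacudida j(t) = exp(t). Sustituyendo t = log(2): j(log(2)) = 2.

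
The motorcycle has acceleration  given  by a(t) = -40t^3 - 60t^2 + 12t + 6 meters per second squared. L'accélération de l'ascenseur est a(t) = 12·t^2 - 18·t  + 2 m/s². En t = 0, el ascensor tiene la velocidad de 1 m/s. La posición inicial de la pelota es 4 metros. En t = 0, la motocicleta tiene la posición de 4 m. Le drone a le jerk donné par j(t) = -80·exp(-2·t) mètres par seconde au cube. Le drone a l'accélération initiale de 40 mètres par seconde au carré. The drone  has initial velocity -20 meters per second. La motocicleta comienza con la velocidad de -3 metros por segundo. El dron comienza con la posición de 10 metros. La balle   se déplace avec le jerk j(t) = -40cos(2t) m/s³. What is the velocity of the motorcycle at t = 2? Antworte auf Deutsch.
Um dies zu lösen, müssen wir 1 Integral unserer Gleichung für die Beschleunigung a(t) = -40·t^3 - 60·t^2 + 12·t + 6 finden. Mit ∫a(t)dt und Anwendung von v(0) = -3, finden wir v(t) = -10·t^4 - 20·t^3 + 6·t^2 + 6·t - 3. Wir haben die Geschwindigkeit v(t) = -10·t^4 - 20·t^3 + 6·t^2 + 6·t - 3. Durch Einsetzen von t = 2: v(2) = -287.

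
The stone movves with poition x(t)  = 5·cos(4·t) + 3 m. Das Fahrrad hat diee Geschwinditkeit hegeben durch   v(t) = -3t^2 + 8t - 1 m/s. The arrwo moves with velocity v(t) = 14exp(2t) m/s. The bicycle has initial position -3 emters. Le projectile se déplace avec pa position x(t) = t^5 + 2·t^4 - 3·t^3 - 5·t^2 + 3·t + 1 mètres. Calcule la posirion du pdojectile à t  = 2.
De l'équation de la position x(t) = t^5 + 2·t^4 - 3·t^3 - 5·t^2 + 3·t + 1, nous substituons t = 2 pour obtenir x = 27.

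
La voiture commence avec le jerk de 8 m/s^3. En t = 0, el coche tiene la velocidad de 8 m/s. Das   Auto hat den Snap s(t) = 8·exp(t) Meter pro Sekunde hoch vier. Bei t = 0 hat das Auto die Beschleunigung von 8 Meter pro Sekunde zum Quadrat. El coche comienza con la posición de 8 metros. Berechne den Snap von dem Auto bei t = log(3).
Wir haben den Snap s(t) = 8·exp(t). Durch Einsetzen von t = log(3): s(log(3)) = 24.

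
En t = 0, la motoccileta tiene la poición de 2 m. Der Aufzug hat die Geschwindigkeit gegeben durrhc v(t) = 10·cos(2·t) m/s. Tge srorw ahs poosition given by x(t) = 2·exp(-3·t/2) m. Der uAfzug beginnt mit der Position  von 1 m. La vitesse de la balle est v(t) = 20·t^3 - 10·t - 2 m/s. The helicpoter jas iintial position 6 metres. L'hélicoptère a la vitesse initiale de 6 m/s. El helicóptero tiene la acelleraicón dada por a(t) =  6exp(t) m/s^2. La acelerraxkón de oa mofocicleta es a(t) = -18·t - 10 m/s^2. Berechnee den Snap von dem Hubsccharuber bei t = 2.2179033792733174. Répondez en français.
Nous devons dériver notre équation de l'accélération a(t) = 6·exp(t) 2 fois. En prenant d/dt de a(t), nous trouvons j(t) = 6·exp(t). En dérivant le jerk, nous obtenons le snap: s(t) = 6·exp(t). En utilisant s(t) = 6·exp(t) et en substituant t = 2.2179033792733174, nous trouvons s = 55.1282808473601.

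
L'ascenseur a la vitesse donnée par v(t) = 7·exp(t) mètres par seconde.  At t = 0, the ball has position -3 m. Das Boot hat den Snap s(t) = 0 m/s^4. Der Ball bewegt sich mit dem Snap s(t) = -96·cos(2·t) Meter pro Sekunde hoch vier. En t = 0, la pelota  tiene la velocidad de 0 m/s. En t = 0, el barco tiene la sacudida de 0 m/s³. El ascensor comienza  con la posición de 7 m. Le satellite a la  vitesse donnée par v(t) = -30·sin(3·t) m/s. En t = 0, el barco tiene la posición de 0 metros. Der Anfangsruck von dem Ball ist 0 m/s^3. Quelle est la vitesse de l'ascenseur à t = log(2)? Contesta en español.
Tenemos la velocidad v(t) = 7·exp(t). Sustituyendo t = log(2): v(log(2)) = 14.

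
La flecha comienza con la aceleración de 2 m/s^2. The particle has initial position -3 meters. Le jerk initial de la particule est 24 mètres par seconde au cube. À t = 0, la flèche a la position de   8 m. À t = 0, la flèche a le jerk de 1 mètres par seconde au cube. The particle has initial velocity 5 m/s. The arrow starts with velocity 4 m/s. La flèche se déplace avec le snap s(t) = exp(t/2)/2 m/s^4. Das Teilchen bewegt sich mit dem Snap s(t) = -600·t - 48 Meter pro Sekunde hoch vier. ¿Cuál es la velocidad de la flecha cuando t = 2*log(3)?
Para resolver esto, necesitamos tomar 3 integrales de nuestra ecuación del snap s(t) = exp(t/2)/2. Integrando el snap y usando la condición inicial j(0) = 1, obtenemos j(t) = exp(t/2). La antiderivada de la sacudida es la aceleración. Usando a(0) = 2, obtenemos a(t) = 2·exp(t/2). La antiderivada de la aceleración es la velocidad. Usando v(0) = 4, obtenemos v(t) = 4·exp(t/2). De la ecuación de la velocidad v(t) = 4·exp(t/2), sustituimos t = 2*log(3) para obtener v = 12.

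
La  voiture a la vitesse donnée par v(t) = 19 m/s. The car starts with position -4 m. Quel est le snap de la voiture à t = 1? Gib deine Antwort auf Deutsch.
Wir müssen unsere Gleichung für die Geschwindigkeit v(t) = 19 3-mal ableiten. Mit d/dt von v(t) finden wir a(t) = 0. Mit d/dt von a(t) finden wir j(t) = 0. Durch Ableiten von dem Ruck erhalten wir den Snap: s(t) = 0. Aus der Gleichung für den Snap s(t) = 0, setzen wir t = 1 ein und erhalten s = 0.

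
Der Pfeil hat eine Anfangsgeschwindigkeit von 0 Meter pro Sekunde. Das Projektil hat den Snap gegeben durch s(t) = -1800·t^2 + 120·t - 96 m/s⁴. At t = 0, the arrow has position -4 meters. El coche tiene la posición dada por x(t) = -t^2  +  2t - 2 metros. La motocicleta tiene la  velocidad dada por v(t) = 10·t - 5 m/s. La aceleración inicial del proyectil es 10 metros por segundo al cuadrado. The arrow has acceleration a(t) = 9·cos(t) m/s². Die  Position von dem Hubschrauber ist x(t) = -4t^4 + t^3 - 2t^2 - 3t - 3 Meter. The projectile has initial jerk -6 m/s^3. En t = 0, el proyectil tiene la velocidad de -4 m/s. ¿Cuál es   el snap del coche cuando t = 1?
Para resolver esto, necesitamos tomar 4 derivadas de nuestra ecuación de la posición x(t) = -t^2 + 2·t - 2. La derivada de la posición da la velocidad: v(t) = 2 - 2·t. Derivando la velocidad, obtenemos la aceleración: a(t) = -2. Tomando d/dt de a(t), encontramos j(t) = 0. Tomando d/dt de j(t), encontramos s(t) = 0. Tenemos el snap s(t) = 0. Sustituyendo t = 1: s(1) = 0.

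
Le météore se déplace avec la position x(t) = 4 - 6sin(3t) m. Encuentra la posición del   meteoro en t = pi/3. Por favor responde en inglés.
Using x(t) = 4 - 6·sin(3·t) and substituting t = pi/3, we find x = 4.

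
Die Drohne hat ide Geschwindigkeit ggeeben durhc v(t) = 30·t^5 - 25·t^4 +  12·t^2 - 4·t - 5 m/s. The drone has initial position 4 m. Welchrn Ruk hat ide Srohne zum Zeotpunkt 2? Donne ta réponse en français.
Nous devons dériver notre équation de la vitesse v(t) = 30·t^5 - 25·t^4 + 12·t^2 - 4·t - 5 2 fois. En prenant d/dt de v(t), nous trouvons a(t) = 150·t^4 - 100·t^3 + 24·t - 4. En dérivant l'accélération, nous obtenons le jerk: j(t) = 600·t^3 - 300·t^2 + 24. De l'équation du jerk j(t) = 600·t^3 - 300·t^2 + 24, nous substituons t = 2 pour obtenir j = 3624.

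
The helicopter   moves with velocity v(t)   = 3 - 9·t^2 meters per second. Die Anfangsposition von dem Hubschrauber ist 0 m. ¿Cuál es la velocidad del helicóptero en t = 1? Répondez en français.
De l'équation de la vitesse v(t) = 3 - 9·t^2, nous substituons t = 1 pour obtenir v = -6.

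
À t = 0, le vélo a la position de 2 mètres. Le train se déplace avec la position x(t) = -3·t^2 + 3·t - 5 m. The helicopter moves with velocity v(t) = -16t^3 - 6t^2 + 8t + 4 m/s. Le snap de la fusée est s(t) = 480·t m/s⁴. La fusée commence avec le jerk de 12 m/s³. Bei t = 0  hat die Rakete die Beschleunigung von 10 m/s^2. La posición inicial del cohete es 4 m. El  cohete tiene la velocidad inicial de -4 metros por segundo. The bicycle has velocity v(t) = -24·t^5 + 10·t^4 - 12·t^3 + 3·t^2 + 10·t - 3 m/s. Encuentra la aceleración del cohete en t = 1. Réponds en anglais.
To solve this, we need to take 2 integrals of our snap equation s(t) = 480·t. Integrating snap and using the initial condition j(0) = 12, we get j(t) = 240·t^2 + 12. Taking ∫j(t)dt and applying a(0) = 10, we find a(t) = 80·t^3 + 12·t + 10. We have acceleration a(t) = 80·t^3 + 12·t + 10. Substituting t = 1: a(1) = 102.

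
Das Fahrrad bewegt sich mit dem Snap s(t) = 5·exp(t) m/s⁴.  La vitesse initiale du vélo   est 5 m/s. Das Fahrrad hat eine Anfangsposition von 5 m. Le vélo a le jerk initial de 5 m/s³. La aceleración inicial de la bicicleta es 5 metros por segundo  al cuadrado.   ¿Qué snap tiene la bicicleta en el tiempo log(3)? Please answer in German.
Wir haben den Snap s(t) = 5·exp(t). Durch Einsetzen von t = log(3): s(log(3)) = 15.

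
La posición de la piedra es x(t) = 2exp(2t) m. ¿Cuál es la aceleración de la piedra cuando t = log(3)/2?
Debemos derivar nuestra ecuación de la posición x(t) = 2·exp(2·t) 2 veces. Tomando d/dt de x(t), encontramos v(t) = 4·exp(2·t). Tomando d/dt de v(t), encontramos a(t) = 8·exp(2·t). Tenemos la aceleración a(t) = 8·exp(2·t). Sustituyendo t = log(3)/2: a(log(3)/2) = 24.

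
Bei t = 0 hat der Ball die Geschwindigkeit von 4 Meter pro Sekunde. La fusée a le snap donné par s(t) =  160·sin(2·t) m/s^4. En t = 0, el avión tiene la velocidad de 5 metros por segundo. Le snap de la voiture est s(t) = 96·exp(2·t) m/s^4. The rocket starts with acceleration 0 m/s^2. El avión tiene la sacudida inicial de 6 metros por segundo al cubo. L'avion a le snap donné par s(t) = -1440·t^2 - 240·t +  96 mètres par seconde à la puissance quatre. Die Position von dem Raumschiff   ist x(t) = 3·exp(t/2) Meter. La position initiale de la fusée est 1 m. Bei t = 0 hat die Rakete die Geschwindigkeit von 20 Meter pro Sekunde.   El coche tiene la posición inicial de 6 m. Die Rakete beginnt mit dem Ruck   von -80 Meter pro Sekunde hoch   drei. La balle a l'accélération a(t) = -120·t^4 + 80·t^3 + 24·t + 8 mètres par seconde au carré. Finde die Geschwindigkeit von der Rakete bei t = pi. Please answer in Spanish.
Partiendo del snap s(t) = 160·sin(2·t), tomamos 3 antiderivadas. Integrando el snap y usando la condición inicial j(0) = -80, obtenemos j(t) = -80·cos(2·t). La antiderivada de la sacudida es la aceleración. Usando a(0) = 0, obtenemos a(t) = -40·sin(2·t). La integral de la aceleración, con v(0) = 20, da la velocidad: v(t) = 20·cos(2·t). Tenemos la velocidad v(t) = 20·cos(2·t). Sustituyendo t = pi: v(pi) = 20.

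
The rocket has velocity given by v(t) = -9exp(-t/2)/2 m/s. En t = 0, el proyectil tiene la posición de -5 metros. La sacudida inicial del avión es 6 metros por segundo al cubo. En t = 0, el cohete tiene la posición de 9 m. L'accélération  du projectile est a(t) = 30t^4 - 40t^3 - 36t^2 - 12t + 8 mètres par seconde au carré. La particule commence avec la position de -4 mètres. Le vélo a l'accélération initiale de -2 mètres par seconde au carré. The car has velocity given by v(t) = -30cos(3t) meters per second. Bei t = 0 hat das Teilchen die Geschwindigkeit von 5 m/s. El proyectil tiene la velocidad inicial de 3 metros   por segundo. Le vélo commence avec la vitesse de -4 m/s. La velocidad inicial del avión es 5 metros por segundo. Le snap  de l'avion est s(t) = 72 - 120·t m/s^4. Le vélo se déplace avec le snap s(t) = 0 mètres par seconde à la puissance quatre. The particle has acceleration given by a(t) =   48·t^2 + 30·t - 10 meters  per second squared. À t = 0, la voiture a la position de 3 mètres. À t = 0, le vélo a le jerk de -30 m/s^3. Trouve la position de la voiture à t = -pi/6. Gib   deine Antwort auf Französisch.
Pour résoudre ceci, nous devons prendre 1 intégrale de notre équation de la vitesse v(t) = -30·cos(3·t). L'intégrale de la vitesse, avec x(0) = 3, donne la position: x(t) = 3 - 10·sin(3·t). De l'équation de la position x(t) = 3 - 10·sin(3·t), nous substituons t = -pi/6 pour obtenir x = 13.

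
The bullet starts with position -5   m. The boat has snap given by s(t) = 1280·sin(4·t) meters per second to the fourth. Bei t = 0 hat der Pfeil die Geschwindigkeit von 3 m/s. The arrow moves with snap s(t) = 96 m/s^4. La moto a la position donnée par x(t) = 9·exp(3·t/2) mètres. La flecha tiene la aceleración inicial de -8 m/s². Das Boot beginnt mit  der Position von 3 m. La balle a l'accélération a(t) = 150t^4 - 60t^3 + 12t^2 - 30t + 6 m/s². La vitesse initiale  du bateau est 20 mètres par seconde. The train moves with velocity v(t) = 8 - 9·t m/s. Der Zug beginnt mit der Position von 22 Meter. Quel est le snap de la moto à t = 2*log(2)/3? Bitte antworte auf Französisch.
Pour résoudre ceci, nous devons prendre 4 dérivées de notre équation de la position x(t) = 9·exp(3·t/2). En dérivant la position, nous obtenons la vitesse: v(t) = 27·exp(3·t/2)/2. En dérivant la vitesse, nous obtenons l'accélération: a(t) = 81·exp(3·t/2)/4. En dérivant l'accélération, nous obtenons le jerk: j(t) = 243·exp(3·t/2)/8. La dérivée du jerk donne le snap: s(t) = 729·exp(3·t/2)/16. En utilisant s(t) = 729·exp(3·t/2)/16 et en substituant t = 2*log(2)/3, nous trouvons s = 729/8.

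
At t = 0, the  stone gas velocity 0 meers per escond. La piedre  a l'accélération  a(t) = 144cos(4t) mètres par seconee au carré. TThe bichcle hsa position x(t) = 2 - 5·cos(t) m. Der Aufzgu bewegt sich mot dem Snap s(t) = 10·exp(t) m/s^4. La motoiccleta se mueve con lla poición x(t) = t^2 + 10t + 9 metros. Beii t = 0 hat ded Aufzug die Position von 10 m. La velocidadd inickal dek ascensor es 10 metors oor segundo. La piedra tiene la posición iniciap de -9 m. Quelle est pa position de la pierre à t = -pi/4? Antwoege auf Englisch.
We must find the antiderivative of our acceleration equation a(t) = 144·cos(4·t) 2 times. The integral of acceleration, with v(0) = 0, gives velocity: v(t) = 36·sin(4·t). The antiderivative of velocity is position. Using x(0) = -9, we get x(t) = -9·cos(4·t). Using x(t) = -9·cos(4·t) and substituting t = -pi/4, we find x = 9.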